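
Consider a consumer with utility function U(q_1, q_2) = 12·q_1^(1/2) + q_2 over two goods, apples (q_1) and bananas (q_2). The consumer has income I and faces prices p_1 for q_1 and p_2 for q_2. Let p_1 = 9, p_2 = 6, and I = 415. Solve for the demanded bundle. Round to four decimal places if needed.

Set MRS = p_1/p_2: 6·q_1^(−1/2) = p_1/p_2.
Solve: √q_1 = 6·p_2/p_1, so q_1*(p_1,p_2) = (6·p_2/p_1)², and q_2* = (I − p_1·q_1*)/p_2.
Plugging in: q_1* = (6·6/9)² = 16, q_2* = 45.1667.

q_1* = 16, q_2* = 45.1667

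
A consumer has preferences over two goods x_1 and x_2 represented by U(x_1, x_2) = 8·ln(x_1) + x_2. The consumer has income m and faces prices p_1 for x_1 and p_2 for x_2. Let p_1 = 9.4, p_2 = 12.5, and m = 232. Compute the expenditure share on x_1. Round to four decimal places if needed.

MU_x_1 = 8/x_1, MU_x_2 = 1. Tangency: 8/x_1 = p_1/p_2.
So x_1*(p_1,p_2) = 8·p_2/p_1, independent of income; and x_2* = (m − 8·p_2)/p_2.
At the given prices: x_1* = 8·12.5/9.4 = 10.6383, and x_2* = 10.56.
Expenditure on x_1: 9.4·10.6383 = 100; share = 0.431.

share on x_1 = 0.431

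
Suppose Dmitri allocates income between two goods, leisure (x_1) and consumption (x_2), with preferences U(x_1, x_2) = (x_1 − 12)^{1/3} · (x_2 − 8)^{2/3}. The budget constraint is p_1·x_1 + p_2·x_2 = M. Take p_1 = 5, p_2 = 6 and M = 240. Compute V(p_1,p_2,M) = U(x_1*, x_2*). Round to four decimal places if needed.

V = 12.3703

Substituting into the budget: x_1* = 12 + 1/3·(M − 12·p_1 − 8·p_2)/p_1, and x_2* = 8 + 2/3·(…)/p_2.
Discretionary income = 240 − 12·5 − 8·6 = 132; x_1* = 12 + 1/3·132/5 = 20.8; x_2* = 8 + 2/3·132/6 = 22.6667.
Utility at the optimum: U(20.8, 22.6667) = 12.3703.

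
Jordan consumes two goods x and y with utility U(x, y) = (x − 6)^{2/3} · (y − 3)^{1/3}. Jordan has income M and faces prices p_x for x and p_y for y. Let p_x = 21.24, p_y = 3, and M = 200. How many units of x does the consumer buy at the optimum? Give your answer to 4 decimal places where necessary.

MRS = 2·(y−3)/(x−6). Tangency with p_x/p_y gives y−3 = (1/2)·(p_x/p_y)·(x−6).
After buying the subsistence bundle (6, 3), a share 2/3 of the remaining income goes to x: x* = 6 + 2/3·(M − 6p_x − 3p_y)/p_x.
Discretionary income = 200 − 6·21.24 − 3·3 = 63.56; x* = 6 + 2/3·63.56/21.24 = 7.995.

x* = 7.995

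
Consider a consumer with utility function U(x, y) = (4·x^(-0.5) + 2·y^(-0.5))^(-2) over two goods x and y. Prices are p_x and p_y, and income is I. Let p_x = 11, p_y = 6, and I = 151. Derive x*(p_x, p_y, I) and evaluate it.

x* = 9.0626

MRS = MU_x/MU_y = 2·(y/x)^(1.5). Set equal to p_x/p_y.
Solve for the ratio: y/x = [(1/2)·p_x/p_y]^(2/3).
Substitute y = (y/x)·x into the budget: x* = I/(p_x + p_y·(y/x)).
Numerically y/x = 0.943643, so x* = 151/(11 + 6·0.943643) = 9.0626.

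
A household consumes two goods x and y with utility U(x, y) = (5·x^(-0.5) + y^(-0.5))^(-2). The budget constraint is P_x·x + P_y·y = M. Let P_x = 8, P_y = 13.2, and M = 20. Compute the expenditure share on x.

From the CES first-order condition, 5·(y/x)^(1.5) = P_x/P_y.
Solve for the ratio: y/x = [(1/5)·P_x/P_y]^(2/3).
With the ratio pinned down, the budget gives x* = M/(P_x + P_y·(y/x)) and y* = (y/x)·x*.
Numerically y/x = 0.244924, so x* = 20/(8 + 13.2·0.244924) = 1.7805 and y* = 0.244924·1.7805 = 0.4361.
Expenditure on x: 8·1.7805 = 14.2438; share = 0.7122.

share on x = 0.7122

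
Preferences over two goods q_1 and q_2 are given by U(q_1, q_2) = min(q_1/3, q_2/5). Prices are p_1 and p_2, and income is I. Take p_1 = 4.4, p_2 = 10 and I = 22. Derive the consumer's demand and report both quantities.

Leontief preferences: the optimum is at the kink where q_1/3 = q_2/5, i.e. q_2 = (5/3)·q_1.
Budget: p_1·q_1 + p_2·(5/3)·q_1 = I, so (3·p_1 + 5·p_2)·q_1 = 3·I.
Demand: q_1*(p_1,p_2,I) = 3·I/(3·p_1 + 5·p_2), q_2* = 5·I/(3·p_1 + 5·p_2).
Here 3·4.4 + 5·10 = 63.2, giving q_1* = 1.0443 and q_2* = 1.7405.

q_1* = 1.0443, q_2* = 1.7405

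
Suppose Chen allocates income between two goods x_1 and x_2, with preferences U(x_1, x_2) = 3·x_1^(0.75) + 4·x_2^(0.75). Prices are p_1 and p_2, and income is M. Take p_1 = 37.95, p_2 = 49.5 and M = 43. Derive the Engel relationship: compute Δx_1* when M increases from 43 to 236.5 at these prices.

Δx_1* = 2.1033

From the CES first-order condition, (3/4)·(x_2/x_1)^(0.25) = p_1/p_2.
Solve for the ratio: x_2/x_1 = [(4/3)·p_1/p_2]^(4).
Substitute x_2 = (x_2/x_1)·x_1 into the budget: x_1* = M/(p_1 + p_2·(x_2/x_1)).
Numerically x_2/x_1 = 1.091896, so x_1* = 43/(37.95 + 49.5·1.091896) = 0.4674.
At M' = 236.5: x_1* = 2.5707. Change: 2.5707 − 0.4674 = 2.1033.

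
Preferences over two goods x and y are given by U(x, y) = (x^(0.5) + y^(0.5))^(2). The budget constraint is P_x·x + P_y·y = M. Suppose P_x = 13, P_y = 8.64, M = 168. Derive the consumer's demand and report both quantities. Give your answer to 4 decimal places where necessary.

From the CES first-order condition, (y/x)^(0.5) = P_x/P_y.
Hence y/x = (P_x/P_y)^(1/(0.5)), i.e. raised to the 2 power.
With the ratio pinned down, the budget gives x* = M/(P_x + P_y·(y/x)) and y* = (y/x)·x*.
Numerically y/x = 2.26391, so x* = 168/(13 + 8.64·2.26391) = 5.1597 and y* = 2.26391·5.1597 = 11.681.

x* = 5.1597, y* = 11.681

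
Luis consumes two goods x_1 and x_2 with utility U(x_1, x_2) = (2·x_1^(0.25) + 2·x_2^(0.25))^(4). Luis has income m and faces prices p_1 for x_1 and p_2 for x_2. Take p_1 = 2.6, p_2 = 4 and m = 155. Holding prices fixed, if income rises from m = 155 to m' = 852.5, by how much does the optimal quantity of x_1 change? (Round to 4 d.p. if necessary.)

From the CES first-order condition, (x_2/x_1)^(0.75) = p_1/p_2.
Hence x_2/x_1 = (p_1/p_2)^(1/(0.75)), i.e. raised to the 4/3 power.
Substitute x_2 = (x_2/x_1)·x_1 into the budget: x_1* = m/(p_1 + p_2·(x_2/x_1)).
Numerically x_2/x_1 = 0.563055, so x_1* = 155/(2.6 + 4·0.563055) = 31.9441.
At m' = 852.5: x_1* = 175.6927. Change: 175.6927 − 31.9441 = 143.7486.

Δx_1* = 143.7486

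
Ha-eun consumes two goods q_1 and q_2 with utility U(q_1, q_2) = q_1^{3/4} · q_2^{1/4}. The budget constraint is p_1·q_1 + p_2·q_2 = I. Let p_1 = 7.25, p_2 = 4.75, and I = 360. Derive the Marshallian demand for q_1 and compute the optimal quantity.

q_1* = 37.2414

The MRS is 3·q_2/q_1. Set MRS = p_1/p_2.
Rearranging, p_2·q_2 = (1/3)·p_1·q_1. Substituting into the budget gives p_1·q_1·(1 + (1/3)) = I.
Demand: q_1*(p_1,p_2,I) = 0.75·I/p_1 and q_2* = 0.25·I/p_2.
At p_1=7.25, p_2=4.75, I=360: q_1* = 0.75·360/7.25 = 37.2414.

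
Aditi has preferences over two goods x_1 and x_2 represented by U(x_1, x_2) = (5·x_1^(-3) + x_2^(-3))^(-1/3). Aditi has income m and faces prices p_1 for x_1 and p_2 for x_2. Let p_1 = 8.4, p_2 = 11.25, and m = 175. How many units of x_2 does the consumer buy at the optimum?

MRS = MU_x_1/MU_x_2 = 5·(x_2/x_1)^(4). Set equal to p_1/p_2.
Solve for the ratio: x_2/x_1 = [(1/5)·p_1/p_2]^(0.25).
Substitute x_2 = (x_2/x_1)·x_1 into the budget: x_1* = m/(p_1 + p_2·(x_2/x_1)).
Numerically x_2/x_1 = 0.62164, so x_1* = 175/(8.4 + 11.25·0.62164) = 11.3685 and x_2* = 0.62164·11.3685 = 7.0671.

x_2* = 7.0671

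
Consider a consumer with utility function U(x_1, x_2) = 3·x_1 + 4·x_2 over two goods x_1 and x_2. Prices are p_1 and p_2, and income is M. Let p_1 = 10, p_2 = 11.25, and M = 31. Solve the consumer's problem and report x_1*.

x_1* = 0

Perfect substitutes: compare marginal utility per dollar. 3/p_1 vs 4/p_2 → 0.3 vs 0.3556.
x_2 gives more utility per dollar, so spend all income on x_2: x_2* = M/p_2, x_1* = 0.
Numerically: x_1* = 0, x_2* = 2.7556.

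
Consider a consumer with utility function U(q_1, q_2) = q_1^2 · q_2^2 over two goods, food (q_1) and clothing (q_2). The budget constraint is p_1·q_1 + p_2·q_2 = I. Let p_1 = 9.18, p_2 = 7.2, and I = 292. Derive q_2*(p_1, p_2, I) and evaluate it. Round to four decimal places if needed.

q_2* = 20.2778

Demand: q_1*(p_1,p_2,I) = 0.5·I/p_1 and q_2* = 0.5·I/p_2.
At p_1=9.18, p_2=7.2, I=292: q_2* = 0.5·292/7.2 = 20.2778.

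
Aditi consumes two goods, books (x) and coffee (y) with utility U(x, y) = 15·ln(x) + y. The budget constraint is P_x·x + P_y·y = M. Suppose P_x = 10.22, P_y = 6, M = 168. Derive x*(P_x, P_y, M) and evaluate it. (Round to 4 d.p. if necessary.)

MU_x = 15/x, MU_y = 1. Tangency: 15/x = P_x/P_y.
So x*(P_x,P_y) = 15·P_y/P_x, independent of income; and y* = (M − 15·P_y)/P_y.
At the given prices: x* = 15·6/10.22 = 8.8063.

x* = 8.8063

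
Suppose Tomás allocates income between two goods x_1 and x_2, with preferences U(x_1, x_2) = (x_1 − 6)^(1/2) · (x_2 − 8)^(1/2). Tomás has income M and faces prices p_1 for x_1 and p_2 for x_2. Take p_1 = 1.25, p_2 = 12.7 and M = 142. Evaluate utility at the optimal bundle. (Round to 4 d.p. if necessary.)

Let x_1' = x_1−6, x_2' = x_2−8. MRS = x_2'/x_1' = p_1/p_2.
Substituting into the budget: x_1* = 6 + 0.5·(M − 6·p_1 − 8·p_2)/p_1, and x_2* = 8 + 0.5·(…)/p_2.
Discretionary income = 142 − 6·1.25 − 8·12.7 = 32.9; x_1* = 6 + 0.5·32.9/1.25 = 19.16; x_2* = 8 + 0.5·32.9/12.7 = 9.2953.
Utility at the optimum: U(19.16, 9.2953) = 4.1287.

V = 4.1287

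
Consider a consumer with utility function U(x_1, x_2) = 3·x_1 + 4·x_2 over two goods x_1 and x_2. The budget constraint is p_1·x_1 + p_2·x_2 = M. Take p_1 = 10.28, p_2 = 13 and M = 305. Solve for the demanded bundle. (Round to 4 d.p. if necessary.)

x_1* = 0, x_2* = 23.4615

Perfect substitutes: compare marginal utility per dollar. 3/p_1 vs 4/p_2 → 0.2918 vs 0.3077.
x_2 gives more utility per dollar, so spend all income on x_2: x_2* = M/p_2, x_1* = 0.
Numerically: x_1* = 0, x_2* = 23.4615.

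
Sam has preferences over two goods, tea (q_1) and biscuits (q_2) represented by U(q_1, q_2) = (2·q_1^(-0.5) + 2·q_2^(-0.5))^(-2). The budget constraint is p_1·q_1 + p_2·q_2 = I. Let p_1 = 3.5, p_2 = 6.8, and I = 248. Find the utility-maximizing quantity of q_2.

MU_q_1 ∝ 2·q_1^(-1.5), MU_q_2 ∝ 2·q_2^(-1.5), so MRS = (q_2/q_1)^(1.5) = p_1/p_2.
Hence q_2/q_1 = (p_1/p_2)^(1/(1.5)), i.e. raised to the 2/3 power.
Substitute q_2 = (q_2/q_1)·q_1 into the budget: q_1* = I/(p_1 + p_2·(q_2/q_1)).
Numerically q_2/q_1 = 0.642253, so q_1* = 248/(3.5 + 6.8·0.642253) = 31.5228 and q_2* = 0.642253·31.5228 = 20.2456.

q_2* = 20.2456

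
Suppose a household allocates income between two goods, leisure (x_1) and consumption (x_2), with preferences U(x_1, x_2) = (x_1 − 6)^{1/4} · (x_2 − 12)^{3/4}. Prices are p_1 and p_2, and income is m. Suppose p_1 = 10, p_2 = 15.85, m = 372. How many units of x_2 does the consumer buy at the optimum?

x_2* = 17.7634

This is Cobb-Douglas in (x_1−6, x_2−12): tangency gives 0.25·p_2·(x_2−12) = 0.75·p_1·(x_1−6).
After buying the subsistence bundle (6, 12), a share 0.25 of the remaining income goes to x_1: x_1* = 6 + 0.25·(m − 6p_1 − 12p_2)/p_1.
Discretionary income = 372 − 6·10 − 12·15.85 = 121.8; x_2* = 12 + 0.75·121.8/15.85 = 17.7634.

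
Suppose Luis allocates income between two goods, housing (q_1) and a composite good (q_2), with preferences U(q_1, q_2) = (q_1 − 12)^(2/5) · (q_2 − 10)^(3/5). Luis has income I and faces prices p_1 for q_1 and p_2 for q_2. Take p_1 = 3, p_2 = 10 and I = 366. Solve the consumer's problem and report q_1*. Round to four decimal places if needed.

Let q_1' = q_1−12, q_2' = q_2−10. MRS = (2/3)·q_2'/q_1' = p_1/p_2.
Substituting into the budget: q_1* = 12 + 0.4·(I − 12·p_1 − 10·p_2)/p_1, and q_2* = 10 + 0.6·(…)/p_2.
Discretionary income = 366 − 12·3 − 10·10 = 230; q_1* = 12 + 0.4·230/3 = 42.6667.

q_1* = 42.6667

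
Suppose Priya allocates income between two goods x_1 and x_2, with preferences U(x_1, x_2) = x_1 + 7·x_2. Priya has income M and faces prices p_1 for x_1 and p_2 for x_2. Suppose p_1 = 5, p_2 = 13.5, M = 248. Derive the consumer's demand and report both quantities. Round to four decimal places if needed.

Perfect substitutes: compare marginal utility per dollar. 1/p_1 vs 7/p_2 → 0.2 vs 0.5185.
x_2 gives more utility per dollar, so spend all income on x_2: x_2* = M/p_2, x_1* = 0.
Numerically: x_1* = 0, x_2* = 18.3704.

x_1* = 0, x_2* = 18.3704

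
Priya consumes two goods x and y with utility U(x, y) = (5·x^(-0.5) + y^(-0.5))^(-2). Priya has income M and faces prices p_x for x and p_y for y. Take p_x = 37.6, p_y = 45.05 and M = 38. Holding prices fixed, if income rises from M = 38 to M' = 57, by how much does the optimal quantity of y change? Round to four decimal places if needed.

Δy* = 0.1124

From the CES first-order condition, 5·(y/x)^(1.5) = p_x/p_y.
Solve for the ratio: y/x = [(1/5)·p_x/p_y]^(2/3).
With the ratio pinned down, the budget gives x* = M/(p_x + p_y·(y/x)) and y* = (y/x)·x*.
Numerically y/x = 0.303167, so x* = 38/(37.6 + 45.05·0.303167) = 0.7414 and y* = 0.303167·0.7414 = 0.2248.
At M' = 57: y* = 0.3371. Change: 0.3371 − 0.2248 = 0.1124.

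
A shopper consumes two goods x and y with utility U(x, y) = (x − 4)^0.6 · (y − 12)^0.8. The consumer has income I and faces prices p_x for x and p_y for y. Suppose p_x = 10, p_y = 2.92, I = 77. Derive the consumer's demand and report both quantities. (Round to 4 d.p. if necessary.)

Let x' = x−4, y' = y−12. MRS = (3/4)·y'/x' = p_x/p_y.
Substituting into the budget: x* = 4 + 3/7·(I − 4·p_x − 12·p_y)/p_x, and y* = 12 + 4/7·(…)/p_y.
Discretionary income = 77 − 4·10 − 12·2.92 = 1.96; x* = 4 + 3/7·1.96/10 = 4.084; y* = 12 + 4/7·1.96/2.92 = 12.3836.

x* = 4.084, y* = 12.3836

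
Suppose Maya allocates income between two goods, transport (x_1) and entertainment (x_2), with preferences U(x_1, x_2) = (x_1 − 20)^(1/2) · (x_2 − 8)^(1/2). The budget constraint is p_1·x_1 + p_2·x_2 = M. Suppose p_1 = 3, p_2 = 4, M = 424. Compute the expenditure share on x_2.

Let x_1' = x_1−20, x_2' = x_2−8. MRS = x_2'/x_1' = p_1/p_2.
After buying the subsistence bundle (20, 8), a share 0.5 of the remaining income goes to x_1: x_1* = 20 + 0.5·(M − 20p_1 − 8p_2)/p_1.
Discretionary income = 424 − 20·3 − 8·4 = 332; x_1* = 20 + 0.5·332/3 = 75.3333; x_2* = 8 + 0.5·332/4 = 49.5.
Expenditure on x_2: 4·49.5 = 198; share = 0.467.

share on x_2 = 0.467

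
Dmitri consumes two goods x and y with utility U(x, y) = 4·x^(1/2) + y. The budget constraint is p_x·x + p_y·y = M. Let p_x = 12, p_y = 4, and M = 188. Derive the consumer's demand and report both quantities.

Plugging in: x* = (2·4/12)² = 0.4444, y* = 45.6667.

x* = 0.4444, y* = 45.6667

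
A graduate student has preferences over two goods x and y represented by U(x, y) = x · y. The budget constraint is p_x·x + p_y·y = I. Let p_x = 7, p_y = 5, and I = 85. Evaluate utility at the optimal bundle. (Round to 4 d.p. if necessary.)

V = 51.6071

The MRS is y/x. Set MRS = p_x/p_y.
Rearranging, p_y·y = p_x·x. Substituting into the budget gives p_x·x·(1 + 1) = I.
Demand: x*(p_x,p_y,I) = 0.5·I/p_x and y* = 0.5·I/p_y.
At p_x=7, p_y=5, I=85: x* = 0.5·85/7 = 6.0714, y* = 8.5.
Utility at the optimum: U(6.0714, 8.5) = 51.6071.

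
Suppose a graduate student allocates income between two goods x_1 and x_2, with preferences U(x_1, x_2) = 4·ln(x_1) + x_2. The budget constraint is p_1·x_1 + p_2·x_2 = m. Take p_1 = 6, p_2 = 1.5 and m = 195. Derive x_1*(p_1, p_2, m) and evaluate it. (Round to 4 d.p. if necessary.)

Set MRS = p_1/p_2: (4/x_1)/1 = p_1/p_2.
So x_1*(p_1,p_2) = 4·p_2/p_1, independent of income; and x_2* = (m − 4·p_2)/p_2.
At the given prices: x_1* = 4·1.5/6 = 1.

x_1* = 1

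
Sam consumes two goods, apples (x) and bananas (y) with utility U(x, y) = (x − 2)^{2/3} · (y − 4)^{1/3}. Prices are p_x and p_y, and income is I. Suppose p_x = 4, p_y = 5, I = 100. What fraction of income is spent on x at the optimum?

This is Cobb-Douglas in (x−2, y−4): tangency gives 2/3·p_y·(y−4) = 1/3·p_x·(x−2).
After buying the subsistence bundle (2, 4), a share 2/3 of the remaining income goes to x: x* = 2 + 2/3·(I − 2p_x − 4p_y)/p_x.
Discretionary income = 100 − 2·4 − 4·5 = 72; x* = 2 + 2/3·72/4 = 14; y* = 4 + 1/3·72/5 = 8.8.
Expenditure on x: 4·14 = 56; share = 0.56.

share on x = 0.56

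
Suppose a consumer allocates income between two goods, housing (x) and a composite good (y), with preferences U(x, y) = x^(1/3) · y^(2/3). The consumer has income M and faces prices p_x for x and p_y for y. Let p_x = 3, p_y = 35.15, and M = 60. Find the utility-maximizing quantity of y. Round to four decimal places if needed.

MU_x/MU_y = (1/3·y)/(2/3·x); tangency sets this equal to p_x/p_y.
Rearranging, p_y·y = 2·p_x·x. Substituting into the budget gives p_x·x·(1 + 2) = M.
Demand: x*(p_x,p_y,M) = 1/3·M/p_x and y* = 2/3·M/p_y.
At p_x=3, p_y=35.15, M=60: y* = 2/3·60/35.15 = 1.138.

y* = 1.138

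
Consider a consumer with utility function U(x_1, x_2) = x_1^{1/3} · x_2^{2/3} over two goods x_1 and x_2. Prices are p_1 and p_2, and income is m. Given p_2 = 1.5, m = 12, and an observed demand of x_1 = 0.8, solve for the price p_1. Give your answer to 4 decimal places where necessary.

Tangency: MRS = (1/2)·x_2/x_1 = p_1/p_2.
So 1/3·p_2·x_2 = 2/3·p_1·x_1; combined with the budget, a share 1/3 of income goes to x_1.
Demand: x_1*(p_1,p_2,m) = 1/3·m/p_1 and x_2* = 2/3·m/p_2.
Set x_1* = 0.8 in the demand function and solve for p_1: p_1 = 5.

p_1 = 5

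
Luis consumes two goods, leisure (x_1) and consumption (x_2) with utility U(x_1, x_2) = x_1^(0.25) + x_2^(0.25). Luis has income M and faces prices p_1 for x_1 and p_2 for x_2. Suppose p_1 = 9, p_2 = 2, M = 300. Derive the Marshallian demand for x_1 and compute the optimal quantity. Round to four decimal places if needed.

MRS = MU_x_1/MU_x_2 = (x_2/x_1)^(0.75). Set equal to p_1/p_2.
Hence x_2/x_1 = (p_1/p_2)^(1/(0.75)), i.e. raised to the 4/3 power.
With the ratio pinned down, the budget gives x_1* = M/(p_1 + p_2·(x_2/x_1)) and x_2* = (x_2/x_1)·x_1*.
Numerically x_2/x_1 = 7.429336, so x_1* = 300/(9 + 2·7.429336) = 12.574.

x_1* = 12.574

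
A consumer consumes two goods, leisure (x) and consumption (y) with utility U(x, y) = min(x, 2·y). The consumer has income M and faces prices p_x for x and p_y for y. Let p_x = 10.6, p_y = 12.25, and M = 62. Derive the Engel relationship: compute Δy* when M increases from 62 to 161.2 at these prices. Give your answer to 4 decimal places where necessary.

With perfect complements, no substitution: consume in ratio x:y = 2:1.
Budget: p_x·x + p_y·(1/2)·x = M, so (2·p_x + p_y)·x = 2·M.
Demand: x*(p_x,p_y,M) = 2·M/(2·p_x + p_y), y* = M/(2·p_x + p_y).
Here 2·10.6 + 12.25 = 33.45, giving y* = 1.8535.
At M' = 161.2: y* = 4.8191. Change: 4.8191 − 1.8535 = 2.9656.

Δy* = 2.9656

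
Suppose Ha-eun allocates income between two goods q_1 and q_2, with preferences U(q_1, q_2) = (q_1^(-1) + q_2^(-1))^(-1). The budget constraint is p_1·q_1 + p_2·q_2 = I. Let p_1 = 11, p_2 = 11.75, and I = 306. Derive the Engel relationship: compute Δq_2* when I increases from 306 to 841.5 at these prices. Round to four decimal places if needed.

Δq_2* = 23.1629

MU_q_1 ∝ q_1^(-2), MU_q_2 ∝ q_2^(-2), so MRS = (q_2/q_1)^(2) = p_1/p_2.
Hence q_2/q_1 = (p_1/p_2)^(1/(2)), i.e. raised to the 0.5 power.
With the ratio pinned down, the budget gives q_1* = I/(p_1 + p_2·(q_2/q_1)) and q_2* = (q_2/q_1)·q_1*.
Numerically q_2/q_1 = 0.967559, so q_1* = 306/(11 + 11.75·0.967559) = 13.6798 and q_2* = 0.967559·13.6798 = 13.236.
At I' = 841.5: q_2* = 36.3989. Change: 36.3989 − 13.236 = 23.1629.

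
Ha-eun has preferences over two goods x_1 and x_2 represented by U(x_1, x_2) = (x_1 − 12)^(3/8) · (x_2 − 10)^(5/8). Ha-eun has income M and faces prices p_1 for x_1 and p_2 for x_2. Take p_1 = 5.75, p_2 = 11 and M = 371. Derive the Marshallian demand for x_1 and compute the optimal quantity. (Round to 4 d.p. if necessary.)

x_1* = 24.5217

Let x_1' = x_1−12, x_2' = x_2−10. MRS = (3/5)·x_2'/x_1' = p_1/p_2.
Substituting into the budget: x_1* = 12 + 0.375·(M − 12·p_1 − 10·p_2)/p_1, and x_2* = 10 + 0.625·(…)/p_2.
Discretionary income = 371 − 12·5.75 − 10·11 = 192; x_1* = 12 + 0.375·192/5.75 = 24.5217.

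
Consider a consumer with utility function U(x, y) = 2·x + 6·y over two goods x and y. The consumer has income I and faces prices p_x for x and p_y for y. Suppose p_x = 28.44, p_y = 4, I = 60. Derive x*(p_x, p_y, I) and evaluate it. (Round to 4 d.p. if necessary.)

Linear utility — the consumer picks whichever good has higher MU/price: 2/28.44 = 0.0703 vs 6/4 = 1.5.
y gives more utility per dollar, so spend all income on y: y* = I/p_y, x* = 0.
Numerically: x* = 0, y* = 15.

x* = 0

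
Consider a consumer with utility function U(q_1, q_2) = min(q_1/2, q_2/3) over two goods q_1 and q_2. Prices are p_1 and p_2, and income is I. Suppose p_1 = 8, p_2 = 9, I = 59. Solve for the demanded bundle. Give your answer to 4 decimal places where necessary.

Demand: q_1*(p_1,p_2,I) = 2·I/(2·p_1 + 3·p_2), q_2* = 3·I/(2·p_1 + 3·p_2).
Here 2·8 + 3·9 = 43, giving q_1* = 2.7442 and q_2* = 4.1163.

q_1* = 2.7442, q_2* = 4.1163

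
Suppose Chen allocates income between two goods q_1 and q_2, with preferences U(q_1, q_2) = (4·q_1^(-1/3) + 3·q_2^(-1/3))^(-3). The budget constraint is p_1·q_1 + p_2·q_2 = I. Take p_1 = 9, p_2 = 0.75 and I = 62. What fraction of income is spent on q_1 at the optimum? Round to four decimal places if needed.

From the CES first-order condition, (4/3)·(q_2/q_1)^(4/3) = p_1/p_2.
Solve for the ratio: q_2/q_1 = [(3/4)·p_1/p_2]^(0.75).
Substitute q_2 = (q_2/q_1)·q_1 into the budget: q_1* = I/(p_1 + p_2·(q_2/q_1)).
Numerically q_2/q_1 = 5.196152, so q_1* = 62/(9 + 0.75·5.196152) = 4.8073 and q_2* = 5.196152·4.8073 = 24.9793.
Expenditure on q_1: 9·4.8073 = 43.2655; share = 0.6978.

share on q_1 = 0.6978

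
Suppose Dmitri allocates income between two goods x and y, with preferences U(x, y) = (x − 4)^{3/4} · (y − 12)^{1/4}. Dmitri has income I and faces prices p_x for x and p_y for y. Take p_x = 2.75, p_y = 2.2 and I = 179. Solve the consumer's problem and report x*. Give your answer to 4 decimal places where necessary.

Let x' = x−4, y' = y−12. MRS = 3·y'/x' = p_x/p_y.
Substituting into the budget: x* = 4 + 0.75·(I − 4·p_x − 12·p_y)/p_x, and y* = 12 + 0.25·(…)/p_y.
Discretionary income = 179 − 4·2.75 − 12·2.2 = 141.6; x* = 4 + 0.75·141.6/2.75 = 42.6182.

x* = 42.6182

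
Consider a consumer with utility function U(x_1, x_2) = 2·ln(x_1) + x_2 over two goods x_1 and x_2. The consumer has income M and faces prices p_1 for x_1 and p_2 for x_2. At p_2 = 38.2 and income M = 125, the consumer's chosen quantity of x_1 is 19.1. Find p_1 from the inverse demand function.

p_1 = 4

Set MRS = p_1/p_2: (2/x_1)/1 = p_1/p_2.
So x_1*(p_1,p_2) = 2·p_2/p_1, independent of income; and x_2* = (M − 2·p_2)/p_2.
Set x_1* = 19.1 in the demand function and solve for p_1: p_1 = 4.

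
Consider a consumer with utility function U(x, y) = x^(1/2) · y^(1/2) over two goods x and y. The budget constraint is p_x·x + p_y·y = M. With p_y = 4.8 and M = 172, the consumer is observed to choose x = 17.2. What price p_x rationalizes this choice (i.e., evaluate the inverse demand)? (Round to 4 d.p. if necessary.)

p_x = 5

Tangency: MRS = y/x = p_x/p_y.
So 0.5·p_y·y = 0.5·p_x·x; combined with the budget, a share 0.5 of income goes to x.
Demand: x*(p_x,p_y,M) = 0.5·M/p_x and y* = 0.5·M/p_y.
Set x* = 17.2 in the demand function and solve for p_x: p_x = 5.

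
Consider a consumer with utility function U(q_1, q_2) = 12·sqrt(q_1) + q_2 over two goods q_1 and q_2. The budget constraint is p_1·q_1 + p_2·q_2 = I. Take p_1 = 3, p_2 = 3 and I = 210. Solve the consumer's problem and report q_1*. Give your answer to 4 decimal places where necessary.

q_1* = 36

Set MRS = p_1/p_2: 6·q_1^(−1/2) = p_1/p_2.
Solve: √q_1 = 6·p_2/p_1, so q_1*(p_1,p_2) = (6·p_2/p_1)², and q_2* = (I − p_1·q_1*)/p_2.
Plugging in: q_1* = (6·3/3)² = 36.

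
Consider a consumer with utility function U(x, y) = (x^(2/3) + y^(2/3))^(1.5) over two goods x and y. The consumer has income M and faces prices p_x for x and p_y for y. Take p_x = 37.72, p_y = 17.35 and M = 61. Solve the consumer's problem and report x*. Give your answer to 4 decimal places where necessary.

With the ratio pinned down, the budget gives x* = M/(p_x + p_y·(y/x)) and y* = (y/x)·x*.
Numerically y/x = 10.275823, so x* = 61/(37.72 + 17.35·10.275823) = 0.2824.

x* = 0.2824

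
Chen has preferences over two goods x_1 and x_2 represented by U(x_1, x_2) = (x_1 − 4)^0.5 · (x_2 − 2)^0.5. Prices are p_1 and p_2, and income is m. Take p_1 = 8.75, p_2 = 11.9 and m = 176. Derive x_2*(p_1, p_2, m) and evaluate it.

MRS = (x_2−2)/(x_1−4). Tangency with p_1/p_2 gives x_2−2 = (p_1/p_2)·(x_1−4).
Substituting into the budget: x_1* = 4 + 0.5·(m − 4·p_1 − 2·p_2)/p_1, and x_2* = 2 + 0.5·(…)/p_2.
Discretionary income = 176 − 4·8.75 − 2·11.9 = 117.2; x_2* = 2 + 0.5·117.2/11.9 = 6.9244.

x_2* = 6.9244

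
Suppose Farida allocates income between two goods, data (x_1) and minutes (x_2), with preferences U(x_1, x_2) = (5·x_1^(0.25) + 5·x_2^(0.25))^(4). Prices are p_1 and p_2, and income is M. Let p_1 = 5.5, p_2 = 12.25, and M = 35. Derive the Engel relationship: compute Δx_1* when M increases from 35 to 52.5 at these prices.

Substitute x_2 = (x_2/x_1)·x_1 into the budget: x_1* = M/(p_1 + p_2·(x_2/x_1)).
Numerically x_2/x_1 = 0.343797, so x_1* = 35/(5.5 + 12.25·0.343797) = 3.604.
At M' = 52.5: x_1* = 5.406. Change: 5.406 − 3.604 = 1.802.

Δx_1* = 1.802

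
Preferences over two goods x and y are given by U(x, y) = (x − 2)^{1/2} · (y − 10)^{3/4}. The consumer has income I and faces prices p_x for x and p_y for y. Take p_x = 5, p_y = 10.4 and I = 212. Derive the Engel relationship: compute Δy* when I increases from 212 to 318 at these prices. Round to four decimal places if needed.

Δy* = 6.1154

MRS = (2/3)·(y−10)/(x−2). Tangency with p_x/p_y gives y−10 = (3/2)·(p_x/p_y)·(x−2).
Substituting into the budget: x* = 2 + 0.4·(I − 2·p_x − 10·p_y)/p_x, and y* = 10 + 0.6·(…)/p_y.
Discretionary income = 212 − 2·5 − 10·10.4 = 98; y* = 10 + 0.6·98/10.4 = 15.6538.
At I' = 318: y* = 21.7692. Change: 21.7692 − 15.6538 = 6.1154.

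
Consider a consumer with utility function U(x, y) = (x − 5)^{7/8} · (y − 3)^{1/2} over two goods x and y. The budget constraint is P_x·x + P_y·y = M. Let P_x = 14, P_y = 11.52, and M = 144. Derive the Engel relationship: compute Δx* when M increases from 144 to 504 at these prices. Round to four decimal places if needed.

MRS = (7/4)·(y−3)/(x−5). Tangency with P_x/P_y gives y−3 = (4/7)·(P_x/P_y)·(x−5).
Substituting into the budget: x* = 5 + 7/11·(M − 5·P_x − 3·P_y)/P_x, and y* = 3 + 4/11·(…)/P_y.
Discretionary income = 144 − 5·14 − 3·11.52 = 39.44; x* = 5 + 7/11·39.44/14 = 6.7927.
At M' = 504: x* = 23.1564. Change: 23.1564 − 6.7927 = 16.3636.

Δx* = 16.3636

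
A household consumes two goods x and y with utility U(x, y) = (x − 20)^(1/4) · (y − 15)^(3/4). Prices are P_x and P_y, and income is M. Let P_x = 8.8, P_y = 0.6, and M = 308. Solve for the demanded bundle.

x* = 23.4943, y* = 168.75

MRS = (1/3)·(y−15)/(x−20). Tangency with P_x/P_y gives y−15 = 3·(P_x/P_y)·(x−20).
Substituting into the budget: x* = 20 + 0.25·(M − 20·P_x − 15·P_y)/P_x, and y* = 15 + 0.75·(…)/P_y.
Discretionary income = 308 − 20·8.8 − 15·0.6 = 123; x* = 20 + 0.25·123/8.8 = 23.4943; y* = 15 + 0.75·123/0.6 = 168.75.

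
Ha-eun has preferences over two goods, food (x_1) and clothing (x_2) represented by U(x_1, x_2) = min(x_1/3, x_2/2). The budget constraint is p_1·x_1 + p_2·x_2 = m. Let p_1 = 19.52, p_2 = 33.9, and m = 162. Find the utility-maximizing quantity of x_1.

x_1* = 3.8462

Leontief preferences: the optimum is at the kink where x_1/3 = x_2/2, i.e. x_2 = (2/3)·x_1.
Budget: p_1·x_1 + p_2·(2/3)·x_1 = m, so (3·p_1 + 2·p_2)·x_1 = 3·m.
Demand: x_1*(p_1,p_2,m) = 3·m/(3·p_1 + 2·p_2), x_2* = 2·m/(3·p_1 + 2·p_2).
Here 3·19.52 + 2·33.9 = 126.36, giving x_1* = 3.8462.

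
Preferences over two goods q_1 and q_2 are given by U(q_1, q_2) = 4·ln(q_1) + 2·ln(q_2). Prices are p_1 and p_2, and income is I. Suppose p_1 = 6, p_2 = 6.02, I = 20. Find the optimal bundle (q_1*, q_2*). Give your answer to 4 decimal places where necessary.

q_1* = 2.2222, q_2* = 1.1074

Tangency: MRS = 2·q_2/q_1 = p_1/p_2.
So 4·p_2·q_2 = 2·p_1·q_1; combined with the budget, a share 2/3 of income goes to q_1.
Demand: q_1*(p_1,p_2,I) = 2/3·I/p_1 and q_2* = 1/3·I/p_2.
At p_1=6, p_2=6.02, I=20: q_1* = 2/3·20/6 = 2.2222, q_2* = 1.1074.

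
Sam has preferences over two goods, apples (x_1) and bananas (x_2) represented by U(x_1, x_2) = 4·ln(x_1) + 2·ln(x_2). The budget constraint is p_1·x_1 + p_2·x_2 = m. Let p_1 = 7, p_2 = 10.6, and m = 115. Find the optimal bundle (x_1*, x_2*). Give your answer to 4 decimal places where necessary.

Tangency: MRS = 2·x_2/x_1 = p_1/p_2.
So 4·p_2·x_2 = 2·p_1·x_1; combined with the budget, a share 2/3 of income goes to x_1.
Demand: x_1*(p_1,p_2,m) = 2/3·m/p_1 and x_2* = 1/3·m/p_2.
At p_1=7, p_2=10.6, m=115: x_1* = 2/3·115/7 = 10.9524, x_2* = 3.6164.

x_1* = 10.9524, x_2* = 3.6164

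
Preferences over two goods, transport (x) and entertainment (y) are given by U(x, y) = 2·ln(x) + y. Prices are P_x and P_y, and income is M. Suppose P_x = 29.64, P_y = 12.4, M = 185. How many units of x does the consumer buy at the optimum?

x* = 0.8367

MU_x = 2/x, MU_y = 1. Tangency: 2/x = P_x/P_y.
So x*(P_x,P_y) = 2·P_y/P_x, independent of income; and y* = (M − 2·P_y)/P_y.
At the given prices: x* = 2·12.4/29.64 = 0.8367.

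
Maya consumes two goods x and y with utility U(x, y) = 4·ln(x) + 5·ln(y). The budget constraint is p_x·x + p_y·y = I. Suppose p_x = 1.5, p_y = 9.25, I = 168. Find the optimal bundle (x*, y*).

MU_x/MU_y = (4·y)/(5·x); tangency sets this equal to p_x/p_y.
So 4·p_y·y = 5·p_x·x; combined with the budget, a share 4/9 of income goes to x.
Demand: x*(p_x,p_y,I) = 4/9·I/p_x and y* = 5/9·I/p_y.
At p_x=1.5, p_y=9.25, I=168: x* = 4/9·168/1.5 = 49.7778, y* = 10.0901.

x* = 49.7778, y* = 10.0901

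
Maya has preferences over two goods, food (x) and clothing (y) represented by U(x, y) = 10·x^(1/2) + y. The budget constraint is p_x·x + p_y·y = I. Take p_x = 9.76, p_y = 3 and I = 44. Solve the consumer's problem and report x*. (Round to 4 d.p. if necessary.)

x* = 2.362

Solve: √x = 5·p_y/p_x, so x*(p_x,p_y) = (5·p_y/p_x)², and y* = (I − p_x·x*)/p_y.
Plugging in: x* = (5·3/9.76)² = 2.362.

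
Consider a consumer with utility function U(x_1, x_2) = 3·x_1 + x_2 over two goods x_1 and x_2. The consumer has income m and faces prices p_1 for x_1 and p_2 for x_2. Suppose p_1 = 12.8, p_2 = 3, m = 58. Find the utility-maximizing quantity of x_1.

Perfect substitutes: compare marginal utility per dollar. 3/p_1 vs 1/p_2 → 0.2344 vs 0.3333.
x_2 gives more utility per dollar, so spend all income on x_2: x_2* = m/p_2, x_1* = 0.
Numerically: x_1* = 0, x_2* = 19.3333.

x_1* = 0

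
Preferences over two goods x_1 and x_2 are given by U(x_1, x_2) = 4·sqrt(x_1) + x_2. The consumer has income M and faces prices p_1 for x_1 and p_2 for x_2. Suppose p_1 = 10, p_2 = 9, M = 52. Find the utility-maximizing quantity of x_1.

MU_x_1 = 2/√x_1, MU_x_2 = 1. Tangency: 2/√x_1 = p_1/p_2.
Thus x_1* = (2·p_2/p_1)² — independent of M — with the rest of income spent on x_2.
Plugging in: x_1* = (2·9/10)² = 3.24.

x_1* = 3.24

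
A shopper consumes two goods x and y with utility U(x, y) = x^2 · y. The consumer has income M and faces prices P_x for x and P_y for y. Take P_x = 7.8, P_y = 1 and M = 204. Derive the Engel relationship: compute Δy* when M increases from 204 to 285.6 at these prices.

Δy* = 27.2

At P_x=7.8, P_y=1, M=204: y* = 1/3·204/1 = 68.
At M' = 285.6: y* = 95.2. Change: 95.2 − 68 = 27.2.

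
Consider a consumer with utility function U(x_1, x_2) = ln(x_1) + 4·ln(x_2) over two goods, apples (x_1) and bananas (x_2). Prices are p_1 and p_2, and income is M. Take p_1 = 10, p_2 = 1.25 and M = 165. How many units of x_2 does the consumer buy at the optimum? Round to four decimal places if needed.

x_2* = 105.6

Tangency: MRS = (1/4)·x_2/x_1 = p_1/p_2.
Rearranging, p_2·x_2 = 4·p_1·x_1. Substituting into the budget gives p_1·x_1·(1 + 4) = M.
Demand: x_1*(p_1,p_2,M) = 0.2·M/p_1 and x_2* = 0.8·M/p_2.
At p_1=10, p_2=1.25, M=165: x_2* = 0.8·165/1.25 = 105.6.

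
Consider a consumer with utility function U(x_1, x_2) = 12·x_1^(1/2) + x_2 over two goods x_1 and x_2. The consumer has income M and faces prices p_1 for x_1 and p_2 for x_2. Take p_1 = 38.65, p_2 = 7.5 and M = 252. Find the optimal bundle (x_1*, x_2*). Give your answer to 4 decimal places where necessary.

Plugging in: x_1* = (6·7.5/38.65)² = 1.3556, x_2* = 26.6142.

x_1* = 1.3556, x_2* = 26.6142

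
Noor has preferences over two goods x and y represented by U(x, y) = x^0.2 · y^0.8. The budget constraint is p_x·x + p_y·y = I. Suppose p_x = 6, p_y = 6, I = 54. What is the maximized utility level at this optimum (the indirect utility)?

Demand: x*(p_x,p_y,I) = 0.2·I/p_x and y* = 0.8·I/p_y.
At p_x=6, p_y=6, I=54: x* = 0.2·54/6 = 1.8, y* = 7.2.
Utility at the optimum: U(1.8, 7.2) = 5.4566.

V = 5.4566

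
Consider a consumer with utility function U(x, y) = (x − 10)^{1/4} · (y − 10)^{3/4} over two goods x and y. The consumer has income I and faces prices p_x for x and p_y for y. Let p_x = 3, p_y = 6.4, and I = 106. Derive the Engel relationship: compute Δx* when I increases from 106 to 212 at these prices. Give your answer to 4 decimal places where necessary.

Δx* = 8.8333

Let x' = x−10, y' = y−10. MRS = (1/3)·y'/x' = p_x/p_y.
Substituting into the budget: x* = 10 + 0.25·(I − 10·p_x − 10·p_y)/p_x, and y* = 10 + 0.75·(…)/p_y.
Discretionary income = 106 − 10·3 − 10·6.4 = 12; x* = 10 + 0.25·12/3 = 11.
At I' = 212: x* = 19.8333. Change: 19.8333 − 11 = 8.8333.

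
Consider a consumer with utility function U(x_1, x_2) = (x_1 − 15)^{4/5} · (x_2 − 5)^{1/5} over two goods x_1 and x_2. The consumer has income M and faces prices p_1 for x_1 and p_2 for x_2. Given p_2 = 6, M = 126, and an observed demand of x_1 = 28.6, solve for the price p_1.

p_1 = 3

Let x_1' = x_1−15, x_2' = x_2−5. MRS = 4·x_2'/x_1' = p_1/p_2.
After buying the subsistence bundle (15, 5), a share 0.8 of the remaining income goes to x_1: x_1* = 15 + 0.8·(M − 15p_1 − 5p_2)/p_1.
Set x_1* = 28.6 in the demand function and solve for p_1: p_1 = 3.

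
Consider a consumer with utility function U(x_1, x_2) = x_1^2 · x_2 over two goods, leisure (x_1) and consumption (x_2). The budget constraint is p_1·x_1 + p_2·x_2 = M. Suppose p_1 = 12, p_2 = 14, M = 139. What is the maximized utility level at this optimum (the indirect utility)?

V = 197.3559

MU_x_1/MU_x_2 = (2·x_2)/(x_1); tangency sets this equal to p_1/p_2.
So 2·p_2·x_2 = p_1·x_1; combined with the budget, a share 2/3 of income goes to x_1.
Demand: x_1*(p_1,p_2,M) = 2/3·M/p_1 and x_2* = 1/3·M/p_2.
At p_1=12, p_2=14, M=139: x_1* = 2/3·139/12 = 7.7222, x_2* = 3.3095.
Utility at the optimum: U(7.7222, 3.3095) = 197.3559.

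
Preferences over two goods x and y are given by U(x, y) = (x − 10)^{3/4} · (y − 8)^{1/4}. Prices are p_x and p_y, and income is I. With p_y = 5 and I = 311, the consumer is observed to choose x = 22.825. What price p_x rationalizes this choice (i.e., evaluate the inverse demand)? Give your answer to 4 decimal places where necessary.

p_x = 10

Let x' = x−10, y' = y−8. MRS = 3·y'/x' = p_x/p_y.
Substituting into the budget: x* = 10 + 0.75·(I − 10·p_x − 8·p_y)/p_x, and y* = 8 + 0.25·(…)/p_y.
Set x* = 22.825 in the demand function and solve for p_x: p_x = 10.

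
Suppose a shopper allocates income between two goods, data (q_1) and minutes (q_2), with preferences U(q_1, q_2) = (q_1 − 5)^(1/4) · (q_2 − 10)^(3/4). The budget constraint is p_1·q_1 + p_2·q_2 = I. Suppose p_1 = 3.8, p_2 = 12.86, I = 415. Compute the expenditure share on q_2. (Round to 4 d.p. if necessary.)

Let q_1' = q_1−5, q_2' = q_2−10. MRS = (1/3)·q_2'/q_1' = p_1/p_2.
After buying the subsistence bundle (5, 10), a share 0.25 of the remaining income goes to q_1: q_1* = 5 + 0.25·(I − 5p_1 − 10p_2)/p_1.
Discretionary income = 415 − 5·3.8 − 10·12.86 = 267.4; q_1* = 5 + 0.25·267.4/3.8 = 22.5921; q_2* = 10 + 0.75·267.4/12.86 = 25.5949.
Expenditure on q_2: 12.86·25.5949 = 329.15; share = 0.7931.

share on q_2 = 0.7931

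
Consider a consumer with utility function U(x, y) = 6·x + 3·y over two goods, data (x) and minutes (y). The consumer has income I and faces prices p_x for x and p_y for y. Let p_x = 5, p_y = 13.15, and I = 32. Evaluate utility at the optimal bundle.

Linear utility — the consumer picks whichever good has higher MU/price: 6/5 = 1.2 vs 3/13.15 = 0.2281.
x gives more utility per dollar, so spend all income on x: x* = I/p_x, y* = 0.
Numerically: x* = 6.4, y* = 0.
Utility at the optimum: U(6.4, 0) = 38.4.

V = 38.4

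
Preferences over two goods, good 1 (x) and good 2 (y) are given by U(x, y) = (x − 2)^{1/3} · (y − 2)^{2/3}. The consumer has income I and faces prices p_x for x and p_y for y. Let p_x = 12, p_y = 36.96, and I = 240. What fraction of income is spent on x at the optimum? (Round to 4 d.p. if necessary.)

share on x = 0.2973

MRS = (1/2)·(y−2)/(x−2). Tangency with p_x/p_y gives y−2 = 2·(p_x/p_y)·(x−2).
Substituting into the budget: x* = 2 + 1/3·(I − 2·p_x − 2·p_y)/p_x, and y* = 2 + 2/3·(…)/p_y.
Discretionary income = 240 − 2·12 − 2·36.96 = 142.08; x* = 2 + 1/3·142.08/12 = 5.9467; y* = 2 + 2/3·142.08/36.96 = 4.5628.
Expenditure on x: 12·5.9467 = 71.36; share = 0.2973.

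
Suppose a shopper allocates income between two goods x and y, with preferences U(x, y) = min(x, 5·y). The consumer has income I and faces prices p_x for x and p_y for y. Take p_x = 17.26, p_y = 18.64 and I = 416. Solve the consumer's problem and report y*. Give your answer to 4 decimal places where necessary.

Leontief preferences: the optimum is at the kink where x/5 = y/1, i.e. y = (1/5)·x.
Budget: p_x·x + p_y·(1/5)·x = I, so (5·p_x + p_y)·x = 5·I.
Demand: x*(p_x,p_y,I) = 5·I/(5·p_x + p_y), y* = I/(5·p_x + p_y).
Here 5·17.26 + 18.64 = 104.94, giving y* = 3.9642.

y* = 3.9642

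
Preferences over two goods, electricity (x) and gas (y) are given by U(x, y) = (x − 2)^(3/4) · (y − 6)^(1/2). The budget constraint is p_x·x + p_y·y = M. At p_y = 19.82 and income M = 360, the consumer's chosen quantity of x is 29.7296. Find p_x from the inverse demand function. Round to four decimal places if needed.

p_x = 5

This is Cobb-Douglas in (x−2, y−6): tangency gives 0.75·p_y·(y−6) = 0.5·p_x·(x−2).
After buying the subsistence bundle (2, 6), a share 0.6 of the remaining income goes to x: x* = 2 + 0.6·(M − 2p_x − 6p_y)/p_x.
Set x* = 29.7296 in the demand function and solve for p_x: p_x = 5.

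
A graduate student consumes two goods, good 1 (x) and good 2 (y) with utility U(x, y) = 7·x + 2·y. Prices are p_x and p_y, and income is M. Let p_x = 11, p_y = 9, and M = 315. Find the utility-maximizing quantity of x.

Perfect substitutes: compare marginal utility per dollar. 7/p_x vs 2/p_y → 0.6364 vs 0.2222.
x gives more utility per dollar, so spend all income on x: x* = M/p_x, y* = 0.
Numerically: x* = 28.6364, y* = 0.

x* = 28.6364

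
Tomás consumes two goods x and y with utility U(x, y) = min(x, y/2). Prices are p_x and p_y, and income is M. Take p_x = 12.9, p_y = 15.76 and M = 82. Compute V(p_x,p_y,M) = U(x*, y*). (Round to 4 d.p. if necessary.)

V = 1.846

Leontief preferences: the optimum is at the kink where x/1 = y/2, i.e. y = 2·x.
Budget: p_x·x + p_y·2·x = M, so (p_x + 2·p_y)·x = M.
Demand: x*(p_x,p_y,M) = M/(p_x + 2·p_y), y* = 2·M/(p_x + 2·p_y).
Here 12.9 + 2·15.76 = 44.42, giving x* = 1.846 and y* = 3.692.
Utility at the optimum: U(1.846, 3.692) = 1.846.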